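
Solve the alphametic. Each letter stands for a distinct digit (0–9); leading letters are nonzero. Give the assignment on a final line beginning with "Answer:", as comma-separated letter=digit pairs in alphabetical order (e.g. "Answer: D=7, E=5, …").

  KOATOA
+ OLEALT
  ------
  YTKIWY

Step 1. [col 1: A + T ≡ Y (mod 10)] A=6 is one option consistent with column 1 (A + T ≡ Y (mod 10), carry-in 0) — take it. So A=6.
Step 2. [col 1: A + T ≡ Y (mod 10)] several values work for Y in column 1 (A + T ≡ Y (mod 10), carry-in 0); try Y=9. So Y=9.
Step 3. [col 1: A + T ≡ Y (mod 10)] from column 1 (A=6, Y=9, carry-in 0, digits 6,9 already taken and all letters distinct): T must equal 3. So T=3.
Step 4. [col 2: O + L ≡ W (mod 10)] column 2 (O + L ≡ W (mod 10), carry-in 0) doesn't pin L yet; pick L=5 and continue ⇒ L=5.
Step 5. [col 2: O + L ≡ W (mod 10)] no forcing yet in column 2 (carry-in 0); W=2 is free and consistent — try it, so W=2.
Step 6. [col 2: O + L ≡ W (mod 10)] column 2: given L=5, W=2, carry-in 0, and digits 2,3,5,6,9 already taken and all letters distinct, O+L≡W (mod 10) forces O=7. So O=7.
Step 7. [col 3: T + A ≡ I (mod 10)] from column 3 (T=3, A=6, carry-in 1, digits 2,3,5,6,7,9 already taken and all letters distinct): I must equal 0 ⇒ I=0.
Step 8. [col 4: A + E ≡ K (mod 10)] column 4 (A + E ≡ K (mod 10), carry-in 1) doesn't pin E yet; pick E=4 and continue. So E=4.
Step 9. [col 4: A + E ≡ K (mod 10)] column 4: given A=6, E=4, carry-in 1, and digits 0,2,3,4,5,6,7,9 already taken and all letters distinct, A+E≡K (mod 10) forces K=1, so K=1.

Answer: A=6, E=4, I=0, K=1, L=5, O=7, T=3, W=2, Y=9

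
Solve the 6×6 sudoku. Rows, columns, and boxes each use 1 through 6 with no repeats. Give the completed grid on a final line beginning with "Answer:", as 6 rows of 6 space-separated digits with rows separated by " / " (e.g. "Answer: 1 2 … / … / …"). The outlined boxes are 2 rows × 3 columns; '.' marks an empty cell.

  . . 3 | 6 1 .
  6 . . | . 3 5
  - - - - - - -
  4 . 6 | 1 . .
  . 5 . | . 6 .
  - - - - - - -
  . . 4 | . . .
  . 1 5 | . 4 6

Step 1. [r5c4∈{2,3,5}] 5 has one home in col 4: r5c4. So r5c4=5.
Step 2. [r5c5∈{2}] nothing but 2 survives at r5c5, so r5c5=2.
Step 3. [r5c1∈{3}] r5c1's peers cover all but 3 ⇒ r5c1=3.
Step 4. [r3c2∈{2,3}] col 2 places 3 nowhere but r3c2, so r3c2=3.
Step 5. [r3c6∈{2}] nothing but 2 survives at r3c6 ⇒ r3c6=2.
Step 6. [r1c6∈{4}] r1c6 has the single candidate 4. So r1c6=4.
Step 7. [r1c2∈{2}] r1c2's peers cover all but 2. So r1c2=2.
Step 8. [r4c1∈{1,2}] across col 1, 1 lands solely at r4c1 ⇒ r4c1=1.
Step 9. [r4c4∈{3,4}] across row 4, 4 lands solely at r4c4 ⇒ r4c4=4.
Step 10. [r3c5∈{5}] nothing but 5 survives at r3c5, so r3c5=5.
Step 11. [r2c4∈{2}] nothing but 2 survives at r2c4. So r2c4=2.
Step 12. [r4c3∈{2}] r4c3's peers cover all but 2. So r4c3=2.
Step 13. [r2c3∈{1}] r2c3 has the single candidate 1, so r2c3=1.
Step 14. [r1c1∈{5}] r1c1 is down to just 5, so r1c1=5.
Step 15. [r5c6∈{1}] r5c6 is down to just 1. So r5c6=1.
Step 16. [r6c4∈{3}] r6c4's peers cover all but 3, so r6c4=3.
Step 17. [r6c1∈{2}] r6c1 is down to just 2 ⇒ r6c1=2.
Step 18. [r5c2∈{6}] r5c2 is down to just 6. So r5c2=6.
Step 19. [r2c2∈{4}] r2c2 is down to just 4 ⇒ r2c2=4.
Step 20. [r4c6∈{3}] r4c6 has the single candidate 3 ⇒ r4c6=3.

Answer: 5 2 3 6 1 4 / 6 4 1 2 3 5 / 4 3 6 1 5 2 / 1 5 2 4 6 3 / 3 6 4 5 2 1 / 2 1 5 3 4 6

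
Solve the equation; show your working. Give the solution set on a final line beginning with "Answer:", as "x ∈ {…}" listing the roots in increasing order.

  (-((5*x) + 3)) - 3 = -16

Step 1. [(-((5*x) + 3)) - 3 = -16] add 3: x sits inside (… - 3), so sub: -((5*x) + 3) = -13.
Step 2. [-((5*x) + 3) = -13] leading − — multiply by −1 ⇒ neg: (5*x) + 3 = 13.
Step 3. [(5*x) + 3 = 13] the outer +3 inverts by subtracting 3 ⇒ sub: 5*x = 10.
Step 4. [5*x = 10] 5·(inner) — divide through by 5 ⇒ div: x = 2.

Answer: x ∈ {2}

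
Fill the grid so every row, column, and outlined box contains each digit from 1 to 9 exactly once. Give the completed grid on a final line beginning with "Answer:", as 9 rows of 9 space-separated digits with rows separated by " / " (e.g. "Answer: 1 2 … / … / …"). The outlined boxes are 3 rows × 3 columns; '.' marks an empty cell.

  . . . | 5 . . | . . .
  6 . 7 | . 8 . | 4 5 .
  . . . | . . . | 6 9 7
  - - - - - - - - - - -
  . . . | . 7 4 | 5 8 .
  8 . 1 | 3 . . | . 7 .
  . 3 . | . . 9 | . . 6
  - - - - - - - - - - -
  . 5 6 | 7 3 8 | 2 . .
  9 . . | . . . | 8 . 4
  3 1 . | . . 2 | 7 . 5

Step 1. [r4c1∈{2}] nothing but 2 survives at r4c1 ⇒ r4c1=2.
Step 2. [r1c7∈{1,3}] across col 7, 3 lands solely at r1c7, so r1c7=3.
Step 3. [r5c2∈{4,6,9}] across row 5, 4 lands solely at r5c2, so r5c2=4.
Step 4. [r3c3∈{2,3,4,5,8}] 3 has one home in col 3: r3c3. So r3c3=3.
Step 5. [r3c6∈{1}] r3c6's peers cover all but 1, so r3c6=1.
Step 6. [r2c9∈{1,2}] 1 has one home in row 2: r2c9 ⇒ r2c9=1.
Step 7. [r1c8∈{2}] r1c8 has the single candidate 2. So r1c8=2.
Step 8. [r4c4∈{1,6}] in row 4, 1 fits only at r4c4. So r4c4=1.
Step 9. [r8c4∈{6}] r8c4 is down to just 6 ⇒ r8c4=6.
Step 10. [r4c3∈{9}] only 9 remains possible at r4c3, so r4c3=9.
Step 11. [r7c1∈{4}] nothing but 4 survives at r7c1. So r7c1=4.
Step 12. [r3c2∈{2,8}] row 3 places 8 nowhere but r3c2. So r3c2=8.
Step 13. [r2c2∈{2,9}] box 1 places 2 nowhere but r2c2 ⇒ r2c2=2.
Step 14. [r8c5∈{1,5}] 1 has one home in col 5: r8c5 ⇒ r8c5=1.
Step 15. [r5c9∈{2,9}] r5c9 is the only open cell in col 9 admitting 2 ⇒ r5c9=2.
Step 16. [r6c3∈{5}] r6c3's peers cover all but 5 ⇒ r6c3=5.
Step 17. [r2c4∈{9}] r2c4 is down to just 9, so r2c4=9.
Step 18. [r6c5∈{2}] only 2 remains possible at r6c5. So r6c5=2.
Step 19. [r3c5∈{4}] r3c5's peers cover all but 4. So r3c5=4.
Step 20. [r1c5∈{6}] r1c5 has the single candidate 6, so r1c5=6.
Step 21. [r5c5∈{5}] r5c5's peers cover all but 5, so r5c5=5.
Step 22. [r6c8∈{1,4}] row 6 places 4 nowhere but r6c8, so r6c8=4.
Step 23. [r7c8∈{1}] nothing but 1 survives at r7c8, so r7c8=1.
Step 24. [r1c6∈{7}] r1c6 is down to just 7, so r1c6=7.
Step 25. [r1c3∈{4}] only 4 remains possible at r1c3 ⇒ r1c3=4.
Step 26. [r4c2∈{6}] r4c2's peers cover all but 6. So r4c2=6.
Step 27. [r6c4∈{8}] r6c4 has the single candidate 8. So r6c4=8.
Step 28. [r1c2∈{9}] r1c2 is down to just 9. So r1c2=9.
Step 29. [r2c6∈{3}] r2c6 is down to just 3 ⇒ r2c6=3.
Step 30. [r9c4∈{4}] r9c4 has the single candidate 4, so r9c4=4.
Step 31. [r8c3∈{2}] r8c3's peers cover all but 2 ⇒ r8c3=2.
Step 32. [r6c7∈{1}] r6c7 is down to just 1 ⇒ r6c7=1.
Step 33. [r7c9∈{9}] only 9 remains possible at r7c9. So r7c9=9.
Step 34. [r6c1∈{7}] r6c1 is down to just 7. So r6c1=7.
Step 35. [r9c5∈{9}] r9c5 is down to just 9 ⇒ r9c5=9.
Step 36. [r8c8∈{3}] nothing but 3 survives at r8c8, so r8c8=3.
Step 37. [r9c8∈{6}] r9c8 has the single candidate 6, so r9c8=6.
Step 38. [r8c6∈{5}] r8c6's peers cover all but 5 ⇒ r8c6=5.
Step 39. [r3c4∈{2}] r3c4 has the single candidate 2 ⇒ r3c4=2.
Step 40. [r1c9∈{8}] r1c9's peers cover all but 8 ⇒ r1c9=8.
Step 41. [r9c3∈{8}] r9c3 has the single candidate 8. So r9c3=8.
Step 42. [r1c1∈{1}] r1c1 has the single candidate 1 ⇒ r1c1=1.
Step 43. [r4c9∈{3}] r4c9's peers cover all but 3, so r4c9=3.
Step 44. [r5c7∈{9}] nothing but 9 survives at r5c7. So r5c7=9.
Step 45. [r5c6∈{6}] only 6 remains possible at r5c6. So r5c6=6.
Step 46. [r3c1∈{5}] r3c1 has the single candidate 5 ⇒ r3c1=5.
Step 47. [r8c2∈{7}] r8c2 is down to just 7. So r8c2=7.

Answer: 1 9 4 5 6 7 3 2 8 / 6 2 7 9 8 3 4 5 1 / 5 8 3 2 4 1 6 9 7 / 2 6 9 1 7 4 5 8 3 / 8 4 1 3 5 6 9 7 2 / 7 3 5 8 2 9 1 4 6 / 4 5 6 7 3 8 2 1 9 / 9 7 2 6 1 5 8 3 4 / 3 1 8 4 9 2 7 6 5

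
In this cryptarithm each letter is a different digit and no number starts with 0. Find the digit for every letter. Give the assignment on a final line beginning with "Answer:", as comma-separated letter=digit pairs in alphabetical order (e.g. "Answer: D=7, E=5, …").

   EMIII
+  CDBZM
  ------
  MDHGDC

Step 1. [col 1: I + M ≡ C (mod 10)] no forcing yet in column 1 (carry-in 0); C=7 is free and consistent — try it, so C=7.
Step 2. [col 1: I + M ≡ C (mod 10)] several values work for M in column 1 (I + M ≡ C (mod 10), carry-in 0); try M=1, so M=1.
Step 3. [col 1: I + M ≡ C (mod 10)] from column 1 (M=1, C=7, carry-in 0, digits 1,7 already taken and all letters distinct): I must equal 6, so I=6.
Step 4. [col 2: I + Z ≡ D (mod 10)] no forcing yet in column 2 (carry-in 0); Z=4 is free and consistent — try it, so Z=4.
Step 5. [col 2: I + Z ≡ D (mod 10)] column 2 reads I+Z+carry(0)=D with I=6, Z=4; with digits 1,4,6,7 already taken and all letters distinct, the only value for D is 0, so D=0.
Step 6. [col 3: I + B ≡ G (mod 10)] no forcing yet in column 3 (carry-in 1); B=8 is free and consistent — try it ⇒ B=8.
Step 7. [col 3: I + B ≡ G (mod 10)] column 3: given I=6, B=8, carry-in 1, and digits 0,1,4,6,7,8 already taken and all letters distinct, I+B≡G (mod 10) forces G=5. So G=5.
Step 8. [col 4: M + D ≡ H (mod 10)] from column 4 (M=1, D=0, carry-in 1, digits 0,1,4,5,6,7,8 already taken and all letters distinct): H must equal 2. So H=2.
Step 9. [col 5: E + C ≡ D (mod 10)] in column 5 we have E+C≡D with carry-in 0; given C=7, D=0 and digits 0,1,2,4,5,6,7,8 already taken and all letters distinct, that pins E to 3. So E=3.

Answer: B=8, C=7, D=0, E=3, G=5, H=2, I=6, M=1, Z=4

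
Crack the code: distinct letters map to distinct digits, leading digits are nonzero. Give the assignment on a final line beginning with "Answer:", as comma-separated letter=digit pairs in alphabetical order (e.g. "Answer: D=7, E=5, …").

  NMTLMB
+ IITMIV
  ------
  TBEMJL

Step 1. [col 1: B + V ≡ L (mod 10)] no forcing yet in column 1 (carry-in 0); V=8 is free and consistent — try it. So V=8.
Step 2. [col 1: B + V ≡ L (mod 10)] several values work for B in column 1 (B + V ≡ L (mod 10), carry-in 0); try B=1 ⇒ B=1.
Step 3. [col 1: B + V ≡ L (mod 10)] column 1: given B=1, V=8, carry-in 0, and digits 1,8 already taken and all letters distinct, B+V≡L (mod 10) forces L=9. So L=9.
Step 4. [col 2: M + I ≡ J (mod 10)] several values work for I in column 2 (M + I ≡ J (mod 10), carry-in 0); try I=4. So I=4.
Step 5. [col 2: M + I ≡ J (mod 10)] M=6 is one option consistent with column 2 (M + I ≡ J (mod 10), carry-in 0) — take it. So M=6.
Step 6. [col 2: M + I ≡ J (mod 10)] column 2 reads M+I+carry(0)=J with M=6, I=4; with digits 1,4,6,8,9 already taken and all letters distinct, the only value for J is 0, so J=0.
Step 7. [col 4: T + T ≡ E (mod 10)] several values work for T in column 4 (T + T ≡ E (mod 10), carry-in 1); try T=7. So T=7.
Step 8. [col 4: T + T ≡ E (mod 10)] column 4 reads T+T+carry(1)=E with T=7; with digits 0,1,4,6,7,8,9 already taken and all letters distinct, the only value for E is 5. So E=5.
Step 9. [col 6: N + I ≡ T (mod 10)] in column 6 we have N+I≡T with carry-in 1; given I=4, T=7 and digits 0,1,4,5,6,7,8,9 already taken and all letters distinct, that pins N to 2, so N=2.

Answer: B=1, E=5, I=4, J=0, L=9, M=6, N=2, T=7, V=8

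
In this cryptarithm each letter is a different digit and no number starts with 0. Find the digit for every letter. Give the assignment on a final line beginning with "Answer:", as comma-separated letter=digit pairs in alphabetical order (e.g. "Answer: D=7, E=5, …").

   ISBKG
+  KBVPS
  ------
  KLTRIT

Step 1. [col 1: G + S ≡ T (mod 10)] column 1 (G + S ≡ T (mod 10), carry-in 0) doesn't pin G yet; pick G=5 and continue, so G=5.
Step 2. [col 1: G + S ≡ T (mod 10)] column 1 (G + S ≡ T (mod 10), carry-in 0) doesn't pin S yet; pick S=7 and continue, so S=7.
Step 3. [K] the sum has 6 digits but both addends have 5; that extra leading digit K is the final carry, namely 1, so K=1.
Step 4. [col 1: G + S ≡ T (mod 10)] in column 1 we have G+S≡T with carry-in 0; given G=5, S=7 and digits 1,5,7 already taken and all letters distinct, that pins T to 2. So T=2.
Step 5. [col 2: K + P ≡ I (mod 10)] column 2 (K + P ≡ I (mod 10), carry-in 1) doesn't pin I yet; pick I=8 and continue ⇒ I=8.
Step 6. [col 2: K + P ≡ I (mod 10)] in column 2 we have K+P≡I with carry-in 1; given K=1, I=8 and digits 1,2,5,7,8 already taken and all letters distinct, that pins P to 6, so P=6.
Step 7. [col 3: B + V ≡ R (mod 10)] column 3: given nothing yet, carry-in 0, and digits 1,2,5,6,7,8 already taken and all letters distinct, B+V≡R (mod 10) forces R=3, so R=3.
Step 8. [col 3: B + V ≡ R (mod 10)] column 3 (B + V ≡ R (mod 10), carry-in 0) doesn't pin B yet; pick B=4 and continue, so B=4.
Step 9. [col 3: B + V ≡ R (mod 10)] column 3: given B=4, R=3, carry-in 0, and digits 1,2,3,4,5,6,7,8 already taken and all letters distinct, B+V≡R (mod 10) forces V=9, so V=9.
Step 10. [col 5: I + K ≡ L (mod 10)] column 5 reads I+K+carry(1)=L with I=8, K=1; with digits 1,2,3,4,5,6,7,8,9 already taken and all letters distinct, the only value for L is 0 ⇒ L=0.

Answer: B=4, G=5, I=8, K=1, L=0, P=6, R=3, S=7, T=2, V=9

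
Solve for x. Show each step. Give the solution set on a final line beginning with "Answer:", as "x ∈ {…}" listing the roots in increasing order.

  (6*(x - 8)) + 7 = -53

Step 1. [(6*(x - 8)) + 7 = -53] 7 comes off first (subtract 7). So sub: 6*(x - 8) = -60.
Step 2. [6*(x - 8) = -60] LHS = 6·(…); ÷6 both sides. So div: x - 8 = -10.
Step 3. [x - 8 = -10] -8 is outermost — add 8 both sides ⇒ sub: x = -2.

Answer: x ∈ {-2}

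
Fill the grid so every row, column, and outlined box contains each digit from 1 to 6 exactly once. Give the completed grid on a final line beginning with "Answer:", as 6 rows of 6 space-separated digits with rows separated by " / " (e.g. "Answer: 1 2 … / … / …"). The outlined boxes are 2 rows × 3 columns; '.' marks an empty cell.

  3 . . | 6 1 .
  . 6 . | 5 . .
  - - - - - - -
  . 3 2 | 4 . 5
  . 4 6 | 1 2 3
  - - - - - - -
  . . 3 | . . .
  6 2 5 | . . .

Step 1. [r5c6∈{1,2,4,6}] col 6 places 6 nowhere but r5c6, so r5c6=6.
Step 2. [r1c3∈{4}] r1c3 is down to just 4, so r1c3=4.
Step 3. [r3c1∈{1}] r3c1's peers cover all but 1, so r3c1=1.
Step 4. [r2c5∈{3,4}] 3 has one home in row 2: r2c5 ⇒ r2c5=3.
Step 5. [r6c5∈{4}] r6c5 has the single candidate 4 ⇒ r6c5=4.
Step 6. [r2c6∈{2,4}] 4 has one home in row 2: r2c6. So r2c6=4.
Step 7. [r4c1∈{5}] r4c1 has the single candidate 5 ⇒ r4c1=5.
Step 8. [r3c5∈{6}] nothing but 6 survives at r3c5, so r3c5=6.
Step 9. [r5c1∈{4}] only 4 remains possible at r5c1, so r5c1=4.
Step 10. [r5c4∈{2}] r5c4's peers cover all but 2 ⇒ r5c4=2.
Step 11. [r2c1∈{2}] r2c1's peers cover all but 2. So r2c1=2.
Step 12. [r6c6∈{1}] r6c6's peers cover all but 1, so r6c6=1.
Step 13. [r1c2∈{5}] r1c2 is down to just 5. So r1c2=5.
Step 14. [r5c5∈{5}] r5c5's peers cover all but 5 ⇒ r5c5=5.
Step 15. [r6c4∈{3}] r6c4 has the single candidate 3 ⇒ r6c4=3.
Step 16. [r5c2∈{1}] r5c2 has the single candidate 1. So r5c2=1.
Step 17. [r2c3∈{1}] r2c3 is down to just 1. So r2c3=1.
Step 18. [r1c6∈{2}] only 2 remains possible at r1c6 ⇒ r1c6=2.

Answer: 3 5 4 6 1 2 / 2 6 1 5 3 4 / 1 3 2 4 6 5 / 5 4 6 1 2 3 / 4 1 3 2 5 6 / 6 2 5 3 4 1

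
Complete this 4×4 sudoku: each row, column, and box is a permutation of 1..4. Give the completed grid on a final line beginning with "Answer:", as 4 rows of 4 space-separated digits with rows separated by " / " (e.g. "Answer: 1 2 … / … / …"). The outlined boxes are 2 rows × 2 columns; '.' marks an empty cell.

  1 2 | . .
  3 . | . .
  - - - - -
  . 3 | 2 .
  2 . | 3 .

Step 1. [r1c3∈{4}] r1c3 has the single candidate 4, so r1c3=4.
Step 2. [r3c4∈{1,4}] row 3 places 1 nowhere but r3c4, so r3c4=1.
Step 3. [r3c1∈{4}] nothing but 4 survives at r3c1, so r3c1=4.
Step 4. [r4c4∈{4}] r4c4 has the single candidate 4. So r4c4=4.
Step 5. [r2c2∈{4}] nothing but 4 survives at r2c2, so r2c2=4.
Step 6. [r1c4∈{3}] nothing but 3 survives at r1c4, so r1c4=3.
Step 7. [r2c3∈{1}] r2c3 has the single candidate 1 ⇒ r2c3=1.
Step 8. [r4c2∈{1}] r4c2 has the single candidate 1, so r4c2=1.
Step 9. [r2c4∈{2}] r2c4 is down to just 2, so r2c4=2.

Answer: 1 2 4 3 / 3 4 1 2 / 4 3 2 1 / 2 1 3 4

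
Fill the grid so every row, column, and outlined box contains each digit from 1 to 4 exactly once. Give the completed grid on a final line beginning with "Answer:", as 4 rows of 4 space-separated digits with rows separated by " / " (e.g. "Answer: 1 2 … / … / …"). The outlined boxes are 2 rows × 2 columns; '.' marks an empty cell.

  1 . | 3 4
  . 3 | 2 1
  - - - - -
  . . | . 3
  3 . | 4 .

Step 1. [r3c2∈{1,2,4}] across col 2, 4 lands solely at r3c2, so r3c2=4.
Step 2. [r4c4∈{2}] r4c4 has the single candidate 2 ⇒ r4c4=2.
Step 3. [r4c2∈{1}] only 1 remains possible at r4c2 ⇒ r4c2=1.
Step 4. [r2c1∈{4}] r2c1 is down to just 4, so r2c1=4.
Step 5. [r1c2∈{2}] nothing but 2 survives at r1c2. So r1c2=2.
Step 6. [r3c1∈{2}] only 2 remains possible at r3c1 ⇒ r3c1=2.
Step 7. [r3c3∈{1}] r3c3 has the single candidate 1 ⇒ r3c3=1.

Answer: 1 2 3 4 / 4 3 2 1 / 2 4 1 3 / 3 1 4 2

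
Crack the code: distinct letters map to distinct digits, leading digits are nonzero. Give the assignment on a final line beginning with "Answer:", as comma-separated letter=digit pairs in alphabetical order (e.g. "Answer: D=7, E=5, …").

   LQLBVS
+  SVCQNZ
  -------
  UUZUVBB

Step 1. [col 1: S + Z ≡ B (mod 10)] no forcing yet in column 1 (carry-in 0); Z=8 is free and consistent — try it, so Z=8.
Step 2. [U] U is the leading digit of a 7-digit sum of two 6-digit numbers; the final carry is exactly 1. So U=1.
Step 3. [col 1: S + Z ≡ B (mod 10)] several values work for S in column 1 (S + Z ≡ B (mod 10), carry-in 0); try S=5 ⇒ S=5.
Step 4. [col 1: S + Z ≡ B (mod 10)] in column 1 we have S+Z≡B with carry-in 0; given S=5, Z=8 and digits 1,5,8 already taken and all letters distinct, that pins B to 3, so B=3.
Step 5. [col 2: V + N ≡ B (mod 10)] column 2 (V + N ≡ B (mod 10), carry-in 1) doesn't pin V yet; pick V=0 and continue, so V=0.
Step 6. [col 2: V + N ≡ B (mod 10)] in column 2 we have V+N≡B with carry-in 1; given V=0, B=3 and digits 0,1,3,5,8 already taken and all letters distinct, that pins N to 2, so N=2.
Step 7. [col 3: B + Q ≡ V (mod 10)] column 3 reads B+Q+carry(0)=V with B=3, V=0; with digits 0,1,2,3,5,8 already taken and all letters distinct, the only value for Q is 7. So Q=7.
Step 8. [col 4: L + C ≡ U (mod 10)] no forcing yet in column 4 (carry-in 1); C=4 is free and consistent — try it ⇒ C=4.
Step 9. [col 4: L + C ≡ U (mod 10)] in column 4 we have L+C≡U with carry-in 1; given C=4, U=1 and digits 0,1,2,3,4,5,7,8 already taken and all letters distinct, that pins L to 6, so L=6.

Answer: B=3, C=4, L=6, N=2, Q=7, S=5, U=1, V=0, Z=8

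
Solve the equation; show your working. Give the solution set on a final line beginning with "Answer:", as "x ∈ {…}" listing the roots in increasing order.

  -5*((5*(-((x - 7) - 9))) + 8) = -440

Step 1. [-5*((5*(-((x - 7) - 9))) + 8) = -440] -5·(inner) — divide through by -5. So div: (5*(-((x - 7) - 9))) + 8 = 88.
Step 2. [(5*(-((x - 7) - 9))) + 8 = 88] peel the +8: subtract 8 from each side ⇒ sub: 5*(-((x - 7) - 9)) = 80.
Step 3. [5*(-((x - 7) - 9)) = 80] 5 out front; divide by 5, so div: -((x - 7) - 9) = 16.
Step 4. [-((x - 7) - 9) = 16] leading − — multiply by −1. So neg: (x - 7) - 9 = -16.
Step 5. [(x - 7) - 9 = -16] add 9: x sits inside (… - 9). So sub: x - 7 = -7.
Step 6. [x - 7 = -7] add 7: x sits inside (… - 7). So sub: x = 0.

Answer: x ∈ {0}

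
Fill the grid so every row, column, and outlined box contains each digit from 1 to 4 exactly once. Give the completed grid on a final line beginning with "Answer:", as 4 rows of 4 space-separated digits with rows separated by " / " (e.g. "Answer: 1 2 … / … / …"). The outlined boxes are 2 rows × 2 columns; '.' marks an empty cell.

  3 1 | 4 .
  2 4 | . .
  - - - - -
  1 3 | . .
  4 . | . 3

Step 1. [r4c3∈{1,2}] across row 4, 1 lands solely at r4c3 ⇒ r4c3=1.
Step 2. [r1c4∈{2}] only 2 remains possible at r1c4, so r1c4=2.
Step 3. [r3c4∈{4}] r3c4 is down to just 4, so r3c4=4.
Step 4. [r2c3∈{3}] only 3 remains possible at r2c3. So r2c3=3.
Step 5. [r4c2∈{2}] r4c2 has the single candidate 2 ⇒ r4c2=2.
Step 6. [r2c4∈{1}] r2c4 is down to just 1, so r2c4=1.
Step 7. [r3c3∈{2}] only 2 remains possible at r3c3 ⇒ r3c3=2.

Answer: 3 1 4 2 / 2 4 3 1 / 1 3 2 4 / 4 2 1 3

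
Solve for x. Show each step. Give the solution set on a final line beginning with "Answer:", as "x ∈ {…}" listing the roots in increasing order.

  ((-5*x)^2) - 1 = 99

Step 1. [((-5*x)^2) - 1 = 99] 1 comes off first (add 1). So sub: (-5*x)^2 = 100.
Step 2. [(-5*x)^2 = 100] LHS squared, RHS 100 ≥ 0: apply √ (±). So sqrt: -5*x = 10 or -10.
Step 3. [-5*x = 10 or -10] divide by the outer -5. So div: x = -2 or 2.

Answer: x ∈ {-2, 2}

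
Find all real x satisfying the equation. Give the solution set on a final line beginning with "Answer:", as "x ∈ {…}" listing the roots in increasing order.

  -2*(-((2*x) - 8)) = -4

Step 1. [-2*(-((2*x) - 8)) = -4] LHS = -2·(…); ÷-2 both sides, so div: -((2*x) - 8) = 2.
Step 2. [-((2*x) - 8) = 2] flip signs both sides, so neg: (2*x) - 8 = -2.
Step 3. [(2*x) - 8 = -2] peel the -8: add 8 from each side. So sub: 2*x = 6.
Step 4. [2*x = 6] 2 out front; divide by 2, so div: x = 3.

Answer: x ∈ {3}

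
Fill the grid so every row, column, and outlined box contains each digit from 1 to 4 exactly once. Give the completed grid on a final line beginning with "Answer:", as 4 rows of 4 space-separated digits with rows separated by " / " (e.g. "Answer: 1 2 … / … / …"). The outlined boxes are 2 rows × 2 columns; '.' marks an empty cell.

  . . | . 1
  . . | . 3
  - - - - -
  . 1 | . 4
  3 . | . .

Step 1. [r3c1∈{2}] only 2 remains possible at r3c1 ⇒ r3c1=2.
Step 2. [r1c1∈{4}] r1c1 is down to just 4 ⇒ r1c1=4.
Step 3. [r1c3∈{2}] r1c3's peers cover all but 2. So r1c3=2.
Step 4. [r2c2∈{2}] nothing but 2 survives at r2c2 ⇒ r2c2=2.
Step 5. [r2c1∈{1}] r2c1's peers cover all but 1 ⇒ r2c1=1.
Step 6. [r4c2∈{4}] only 4 remains possible at r4c2 ⇒ r4c2=4.
Step 7. [r4c3∈{1}] nothing but 1 survives at r4c3. So r4c3=1.
Step 8. [r3c3∈{3}] r3c3 is down to just 3, so r3c3=3.
Step 9. [r4c4∈{2}] r4c4 has the single candidate 2. So r4c4=2.
Step 10. [r2c3∈{4}] only 4 remains possible at r2c3. So r2c3=4.
Step 11. [r1c2∈{3}] r1c2 has the single candidate 3. So r1c2=3.

Answer: 4 3 2 1 / 1 2 4 3 / 2 1 3 4 / 3 4 1 2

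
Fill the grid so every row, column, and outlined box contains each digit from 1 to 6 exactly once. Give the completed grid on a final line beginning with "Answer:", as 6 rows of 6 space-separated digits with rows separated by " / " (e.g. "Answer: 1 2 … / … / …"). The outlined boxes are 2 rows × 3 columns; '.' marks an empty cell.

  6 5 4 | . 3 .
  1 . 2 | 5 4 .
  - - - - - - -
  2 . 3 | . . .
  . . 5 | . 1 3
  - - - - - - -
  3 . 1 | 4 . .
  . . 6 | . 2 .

Step 1. [r3c4∈{6}] r3c4 has the single candidate 6 ⇒ r3c4=6.
Step 2. [r6c2∈{4}] r6c2 is down to just 4 ⇒ r6c2=4.
Step 3. [r5c5∈{5,6}] in col 5, 6 fits only at r5c5. So r5c5=6.
Step 4. [r5c6∈{5}] only 5 remains possible at r5c6. So r5c6=5.
Step 5. [r1c6∈{1,2}] across col 6, 2 lands solely at r1c6. So r1c6=2.
Step 6. [r6c4∈{1,3}] in row 6, 3 fits only at r6c4, so r6c4=3.
Step 7. [r3c2∈{1}] nothing but 1 survives at r3c2, so r3c2=1.
Step 8. [r3c6∈{4}] r3c6 is down to just 4, so r3c6=4.
Step 9. [r3c5∈{5}] only 5 remains possible at r3c5. So r3c5=5.
Step 10. [r6c1∈{5}] r6c1 has the single candidate 5. So r6c1=5.
Step 11. [r1c4∈{1}] r1c4 is down to just 1 ⇒ r1c4=1.
Step 12. [r4c4∈{2}] only 2 remains possible at r4c4. So r4c4=2.
Step 13. [r5c2∈{2}] only 2 remains possible at r5c2. So r5c2=2.
Step 14. [r2c6∈{6}] nothing but 6 survives at r2c6, so r2c6=6.
Step 15. [r2c2∈{3}] r2c2 is down to just 3. So r2c2=3.
Step 16. [r6c6∈{1}] r6c6 is down to just 1 ⇒ r6c6=1.
Step 17. [r4c2∈{6}] r4c2 has the single candidate 6 ⇒ r4c2=6.
Step 18. [r4c1∈{4}] nothing but 4 survives at r4c1. So r4c1=4.

Answer: 6 5 4 1 3 2 / 1 3 2 5 4 6 / 2 1 3 6 5 4 / 4 6 5 2 1 3 / 3 2 1 4 6 5 / 5 4 6 3 2 1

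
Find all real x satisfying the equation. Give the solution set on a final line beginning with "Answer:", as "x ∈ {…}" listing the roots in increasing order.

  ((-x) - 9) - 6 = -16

Step 1. [((-x) - 9) - 6 = -16] -6 is outermost — add 6 both sides ⇒ sub: (-x) - 9 = -10.
Step 2. [(-x) - 9 = -10] the outer -9 inverts by adding 9. So sub: -x = -1.
Step 3. [-x = -1] flip signs both sides, so neg: x = 1.

Answer: x ∈ {1}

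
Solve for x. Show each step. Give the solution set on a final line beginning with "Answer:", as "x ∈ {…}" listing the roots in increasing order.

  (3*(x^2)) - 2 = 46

Step 1. [(3*(x^2)) - 2 = 46] add 2: x sits inside (… - 2) ⇒ sub: 3*(x^2) = 48.
Step 2. [3*(x^2) = 48] divide by the outer 3. So div: x^2 = 16.
Step 3. [x^2 = 16] √ both sides: 16 ≥ 0 gives two branches, so sqrt: x = 4 or -4.

Answer: x ∈ {-4, 4}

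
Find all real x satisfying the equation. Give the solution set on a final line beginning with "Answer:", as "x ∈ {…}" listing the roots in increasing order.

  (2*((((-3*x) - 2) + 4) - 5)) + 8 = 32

Step 1. [(2*((((-3*x) - 2) + 4) - 5)) + 8 = 32] subtract 8: x sits inside (… + 8). So sub: 2*((((-3*x) - 2) + 4) - 5) = 24.
Step 2. [2*((((-3*x) - 2) + 4) - 5) = 24] LHS = 2·(…); ÷2 both sides, so div: (((-3*x) - 2) + 4) - 5 = 12.
Step 3. [(((-3*x) - 2) + 4) - 5 = 12] the outer -5 inverts by adding 5. So sub: ((-3*x) - 2) + 4 = 17.
Step 4. [((-3*x) - 2) + 4 = 17] peel the +4: subtract 4 from each side ⇒ sub: (-3*x) - 2 = 13.
Step 5. [(-3*x) - 2 = 13] the outer -2 inverts by adding 2 ⇒ sub: -3*x = 15.
Step 6. [-3*x = 15] divide by the outer -3. So div: x = -5.

Answer: x ∈ {-5}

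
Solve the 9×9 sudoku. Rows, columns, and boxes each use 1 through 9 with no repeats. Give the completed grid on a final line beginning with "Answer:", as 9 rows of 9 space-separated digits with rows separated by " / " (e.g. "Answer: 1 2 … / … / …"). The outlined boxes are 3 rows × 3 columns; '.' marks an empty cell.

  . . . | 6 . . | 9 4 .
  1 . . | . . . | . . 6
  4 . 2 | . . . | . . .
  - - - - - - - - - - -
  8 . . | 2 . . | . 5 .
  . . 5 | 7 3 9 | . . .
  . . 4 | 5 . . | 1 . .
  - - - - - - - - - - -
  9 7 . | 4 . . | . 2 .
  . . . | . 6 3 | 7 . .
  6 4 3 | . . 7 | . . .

Step 1. [r4c3∈{1,6,7,9}] r4c3 is the only open cell in col 3 admitting 6 ⇒ r4c3=6.
Step 2. [r6c5∈{8}] r6c5 has the single candidate 8. So r6c5=8.
Step 3. [r4c9∈{3,4,7,9}] across row 4, 7 lands solely at r4c9 ⇒ r4c9=7.
Step 4. [r5c1∈{2}] nothing but 2 survives at r5c1, so r5c1=2.
Step 5. [r2c7∈{2,3,5,8}] col 7 places 2 nowhere but r2c7. So r2c7=2.
Step 6. [r2c3∈{7,8,9}] 9 has one home in col 3: r2c3 ⇒ r2c3=9.
Step 7. [r8c9∈{1,4,5,8,9}] r8c9 is the only open cell in row 8 admitting 4. So r8c9=4.
Step 8. [r5c9∈{8}] r5c9's peers cover all but 8. So r5c9=8.
Step 9. [r7c7∈{3,5,6,8}] 6 has one home in row 7: r7c7, so r7c7=6.
Step 10. [r7c9∈{1,3,5}] across row 7, 3 lands solely at r7c9, so r7c9=3.
Step 11. [r9c5∈{1,2,5,9}] 2 has one home in row 9: r9c5. So r9c5=2.
Step 12. [r3c5∈{1,5,7,9}] col 5 places 9 nowhere but r3c5 ⇒ r3c5=9.
Step 13. [r3c8∈{1,3,7,8}] 7 has one home in row 3: r3c8. So r3c8=7.
Step 14. [r4c2∈{1,3,9}] row 4 places 9 nowhere but r4c2 ⇒ r4c2=9.
Step 15. [r6c2∈{3}] only 3 remains possible at r6c2. So r6c2=3.
Step 16. [r2c8∈{3,8}] col 8 places 3 nowhere but r2c8, so r2c8=3.
Step 17. [r2c4∈{8}] r2c4's peers cover all but 8 ⇒ r2c4=8.
Step 18. [r2c2∈{5}] r2c2 is down to just 5, so r2c2=5.
Step 19. [r7c6∈{1,5,8}] across col 6, 8 lands solely at r7c6. So r7c6=8.
Step 20. [r7c3∈{1}] only 1 remains possible at r7c3 ⇒ r7c3=1.
Step 21. [r1c2∈{8}] r1c2 has the single candidate 8 ⇒ r1c2=8.
Step 22. [r2c5∈{4,7}] row 2 places 7 nowhere but r2c5 ⇒ r2c5=7.
Step 23. [r4c5∈{1,4}] across col 5, 4 lands solely at r4c5. So r4c5=4.
Step 24. [r1c5∈{1,5}] in col 5, 1 fits only at r1c5, so r1c5=1.
Step 25. [r1c9∈{5}] only 5 remains possible at r1c9 ⇒ r1c9=5.
Step 26. [r9c8∈{1,8,9}] row 9 has a naked pair {1,9} at r9c4 and r9c9, so r9c8≠9.
Step 27. [r9c9∈{1,9}] 1 in col 8 is pinned to box 9 ⇒ r9c9≠1.
Step 28. [r9c9∈{9}] r9c9's peers cover all but 9, so r9c9=9.
Step 29. [r9c4∈{1}] nothing but 1 survives at r9c4, so r9c4=1.
Step 30. [r9c8∈{8}] nothing but 8 survives at r9c8, so r9c8=8.
Step 31. [r6c6∈{6}] r6c6 is down to just 6. So r6c6=6.
Step 32. [r6c1∈{7}] only 7 remains possible at r6c1. So r6c1=7.
Step 33. [r7c5∈{5}] r7c5 is down to just 5. So r7c5=5.
Step 34. [r8c1∈{5}] r8c1 has the single candidate 5, so r8c1=5.
Step 35. [r1c3∈{7}] only 7 remains possible at r1c3, so r1c3=7.
Step 36. [r3c6∈{5}] r3c6 has the single candidate 5. So r3c6=5.
Step 37. [r2c6∈{4}] r2c6's peers cover all but 4 ⇒ r2c6=4.
Step 38. [r4c6∈{1}] only 1 remains possible at r4c6, so r4c6=1.
Step 39. [r8c8∈{1}] r8c8 is down to just 1, so r8c8=1.
Step 40. [r1c6∈{2}] r1c6's peers cover all but 2 ⇒ r1c6=2.
Step 41. [r6c9∈{2}] r6c9's peers cover all but 2 ⇒ r6c9=2.
Step 42. [r8c4∈{9}] r8c4 is down to just 9. So r8c4=9.
Step 43. [r3c2∈{6}] only 6 remains possible at r3c2, so r3c2=6.
Step 44. [r5c2∈{1}] r5c2 is down to just 1. So r5c2=1.
Step 45. [r9c7∈{5}] nothing but 5 survives at r9c7, so r9c7=5.
Step 46. [r1c1∈{3}] r1c1 is down to just 3 ⇒ r1c1=3.
Step 47. [r3c7∈{8}] r3c7's peers cover all but 8. So r3c7=8.
Step 48. [r5c8∈{6}] r5c8 has the single candidate 6, so r5c8=6.
Step 49. [r4c7∈{3}] only 3 remains possible at r4c7, so r4c7=3.
Step 50. [r6c8∈{9}] r6c8 has the single candidate 9. So r6c8=9.
Step 51. [r5c7∈{4}] nothing but 4 survives at r5c7. So r5c7=4.
Step 52. [r8c2∈{2}] r8c2's peers cover all but 2, so r8c2=2.
Step 53. [r3c4∈{3}] nothing but 3 survives at r3c4. So r3c4=3.
Step 54. [r3c9∈{1}] r3c9's peers cover all but 1. So r3c9=1.
Step 55. [r8c3∈{8}] r8c3 is down to just 8 ⇒ r8c3=8.

Answer: 3 8 7 6 1 2 9 4 5 / 1 5 9 8 7 4 2 3 6 / 4 6 2 3 9 5 8 7 1 / 8 9 6 2 4 1 3 5 7 / 2 1 5 7 3 9 4 6 8 / 7 3 4 5 8 6 1 9 2 / 9 7 1 4 5 8 6 2 3 / 5 2 8 9 6 3 7 1 4 / 6 4 3 1 2 7 5 8 9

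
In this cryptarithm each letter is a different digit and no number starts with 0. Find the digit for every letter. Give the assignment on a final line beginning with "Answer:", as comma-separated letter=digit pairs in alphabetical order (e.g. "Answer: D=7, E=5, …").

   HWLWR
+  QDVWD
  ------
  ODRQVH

Step 1. [O] O is the leading digit of a 6-digit sum of two 5-digit numbers; the final carry is exactly 1 ⇒ O=1.
Step 2. [col 1: R + D ≡ H (mod 10)] column 1 (R + D ≡ H (mod 10), carry-in 0) doesn't pin H yet; pick H=9 and continue ⇒ H=9.
Step 3. [col 1: R + D ≡ H (mod 10)] column 1 (R + D ≡ H (mod 10), carry-in 0) doesn't pin R yet; pick R=7 and continue, so R=7.
Step 4. [col 1: R + D ≡ H (mod 10)] in column 1 we have R+D≡H with carry-in 0; given R=7, H=9 and digits 1,7,9 already taken and all letters distinct, that pins D to 2, so D=2.
Step 5. [col 2: W + W ≡ V (mod 10)] W=4 is one option consistent with column 2 (W + W ≡ V (mod 10), carry-in 0) — take it. So W=4.
Step 6. [col 2: W + W ≡ V (mod 10)] column 2: given W=4, carry-in 0, and digits 1,2,4,7,9 already taken and all letters distinct, W+W≡V (mod 10) forces V=8 ⇒ V=8.
Step 7. [col 3: L + V ≡ Q (mod 10)] column 3: given V=8, carry-in 0, and digits 1,2,4,7,8,9 already taken and all letters distinct, L+V≡Q (mod 10) forces L=5 ⇒ L=5.
Step 8. [col 3: L + V ≡ Q (mod 10)] column 3: given L=5, V=8, carry-in 0, and digits 1,2,4,5,7,8,9 already taken and all letters distinct, L+V≡Q (mod 10) forces Q=3 ⇒ Q=3.

Answer: D=2, H=9, L=5, O=1, Q=3, R=7, V=8, W=4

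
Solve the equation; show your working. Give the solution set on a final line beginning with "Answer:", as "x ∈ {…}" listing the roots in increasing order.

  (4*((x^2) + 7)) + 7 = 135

Step 1. [(4*((x^2) + 7)) + 7 = 135] 7 comes off first (subtract 7), so sub: 4*((x^2) + 7) = 128.
Step 2. [4*((x^2) + 7) = 128] divide by the outer 4. So div: (x^2) + 7 = 32.
Step 3. [(x^2) + 7 = 32] the outer +7 inverts by subtracting 7, so sub: x^2 = 25.
Step 4. [x^2 = 25] √ both sides: 25 ≥ 0 gives two branches, so sqrt: x = 5 or -5.

Answer: x ∈ {-5, 5}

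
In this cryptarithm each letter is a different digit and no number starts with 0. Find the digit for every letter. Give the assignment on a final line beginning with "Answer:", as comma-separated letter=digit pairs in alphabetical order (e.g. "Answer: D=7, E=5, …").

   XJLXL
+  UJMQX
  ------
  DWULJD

Step 1. [col 1: L + X ≡ D (mod 10)] no forcing yet in column 1 (carry-in 0); D=1 is free and consistent — try it ⇒ D=1.
Step 2. [col 1: L + X ≡ D (mod 10)] several values work for X in column 1 (L + X ≡ D (mod 10), carry-in 0); try X=5. So X=5.
Step 3. [col 1: L + X ≡ D (mod 10)] from column 1 (X=5, D=1, carry-in 0, digits 1,5 already taken and all letters distinct): L must equal 6 ⇒ L=6.
Step 4. [col 2: X + Q ≡ J (mod 10)] no forcing yet in column 2 (carry-in 1); J=9 is free and consistent — try it ⇒ J=9.
Step 5. [col 2: X + Q ≡ J (mod 10)] from column 2 (X=5, J=9, carry-in 1, digits 1,5,6,9 already taken and all letters distinct): Q must equal 3, so Q=3.
Step 6. [col 3: L + M ≡ L (mod 10)] from column 3 (L=6, carry-in 0, digits 1,3,5,6,9 already taken and all letters distinct): M must equal 0. So M=0.
Step 7. [col 4: J + J ≡ U (mod 10)] column 4 reads J+J+carry(0)=U with J=9; with digits 0,1,3,5,6,9 already taken and all letters distinct, the only value for U is 8, so U=8.
Step 8. [col 5: X + U ≡ W (mod 10)] from column 5 (X=5, U=8, carry-in 1, digits 0,1,3,5,6,8,9 already taken and all letters distinct): W must equal 4. So W=4.

Answer: D=1, J=9, L=6, M=0, Q=3, U=8, W=4, X=5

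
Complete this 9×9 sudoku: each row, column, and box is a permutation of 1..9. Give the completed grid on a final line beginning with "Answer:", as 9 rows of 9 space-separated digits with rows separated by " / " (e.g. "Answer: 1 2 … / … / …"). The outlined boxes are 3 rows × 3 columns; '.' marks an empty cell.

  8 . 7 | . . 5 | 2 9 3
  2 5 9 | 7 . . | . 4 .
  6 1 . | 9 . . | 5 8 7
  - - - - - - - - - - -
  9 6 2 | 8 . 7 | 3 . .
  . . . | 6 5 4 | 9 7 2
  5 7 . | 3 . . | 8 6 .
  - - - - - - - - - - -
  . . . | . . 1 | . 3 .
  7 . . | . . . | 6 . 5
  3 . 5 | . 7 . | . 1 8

Step 1. [r7c1∈{4}] r7c1 has the single candidate 4 ⇒ r7c1=4.
Step 2. [r1c5∈{1,4,6}] r1c5 is the only open cell in row 1 admitting 6. So r1c5=6.
Step 3. [r3c3∈{3,4}] in box 1, 3 fits only at r3c3, so r3c3=3.
Step 4. [r3c6∈{2}] r3c6's peers cover all but 2. So r3c6=2.
Step 5. [r6c5∈{1,2,9}] row 6 places 2 nowhere but r6c5, so r6c5=2.
Step 6. [r8c3∈{1,8}] in row 8, 1 fits only at r8c3, so r8c3=1.
Step 7. [r6c9∈{1,4}] 1 has one home in row 6: r6c9. So r6c9=1.
Step 8. [r6c6∈{9}] only 9 remains possible at r6c6 ⇒ r6c6=9.
Step 9. [r9c2∈{2,9}] across row 9, 9 lands solely at r9c2, so r9c2=9.
Step 10. [r8c5∈{3,4,8,9}] across row 8, 9 lands solely at r8c5. So r8c5=9.
Step 11. [r7c5∈{8}] only 8 remains possible at r7c5, so r7c5=8.
Step 12. [r8c4∈{2,4}] row 8 places 4 nowhere but r8c4, so r8c4=4.
Step 13. [r8c2∈{2,8}] 8 has one home in row 8: r8c2, so r8c2=8.
Step 14. [r2c5∈{1,3}] across col 5, 3 lands solely at r2c5, so r2c5=3.
Step 15. [r7c2∈{2}] r7c2 has the single candidate 2 ⇒ r7c2=2.
Step 16. [r8c8∈{2}] nothing but 2 survives at r8c8 ⇒ r8c8=2.
Step 17. [r2c7∈{1}] nothing but 1 survives at r2c7. So r2c7=1.
Step 18. [r5c1∈{1}] only 1 remains possible at r5c1 ⇒ r5c1=1.
Step 19. [r2c6∈{8}] r2c6 has the single candidate 8, so r2c6=8.
Step 20. [r1c2∈{4}] r1c2 is down to just 4. So r1c2=4.
Step 21. [r7c3∈{6}] only 6 remains possible at r7c3, so r7c3=6.
Step 22. [r7c7∈{7}] r7c7 has the single candidate 7. So r7c7=7.
Step 23. [r2c9∈{6}] r2c9's peers cover all but 6, so r2c9=6.
Step 24. [r7c4∈{5}] r7c4 is down to just 5, so r7c4=5.
Step 25. [r5c3∈{8}] r5c3's peers cover all but 8 ⇒ r5c3=8.
Step 26. [r8c6∈{3}] r8c6 has the single candidate 3 ⇒ r8c6=3.
Step 27. [r4c5∈{1}] r4c5's peers cover all but 1 ⇒ r4c5=1.
Step 28. [r9c6∈{6}] r9c6 has the single candidate 6. So r9c6=6.
Step 29. [r7c9∈{9}] nothing but 9 survives at r7c9. So r7c9=9.
Step 30. [r4c8∈{5}] r4c8 has the single candidate 5, so r4c8=5.
Step 31. [r1c4∈{1}] only 1 remains possible at r1c4. So r1c4=1.
Step 32. [r6c3∈{4}] nothing but 4 survives at r6c3. So r6c3=4.
Step 33. [r9c4∈{2}] r9c4 is down to just 2, so r9c4=2.
Step 34. [r5c2∈{3}] r5c2 is down to just 3. So r5c2=3.
Step 35. [r9c7∈{4}] r9c7 has the single candidate 4. So r9c7=4.
Step 36. [r4c9∈{4}] r4c9 is down to just 4. So r4c9=4.
Step 37. [r3c5∈{4}] r3c5's peers cover all but 4. So r3c5=4.

Answer: 8 4 7 1 6 5 2 9 3 / 2 5 9 7 3 8 1 4 6 / 6 1 3 9 4 2 5 8 7 / 9 6 2 8 1 7 3 5 4 / 1 3 8 6 5 4 9 7 2 / 5 7 4 3 2 9 8 6 1 / 4 2 6 5 8 1 7 3 9 / 7 8 1 4 9 3 6 2 5 / 3 9 5 2 7 6 4 1 8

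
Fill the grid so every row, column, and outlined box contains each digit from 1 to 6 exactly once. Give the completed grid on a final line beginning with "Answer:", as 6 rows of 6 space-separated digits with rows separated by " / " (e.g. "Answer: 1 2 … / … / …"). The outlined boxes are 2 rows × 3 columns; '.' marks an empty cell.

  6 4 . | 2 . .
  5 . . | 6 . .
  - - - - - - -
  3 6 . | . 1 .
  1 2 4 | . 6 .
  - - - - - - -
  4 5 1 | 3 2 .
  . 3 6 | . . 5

Step 1. [r1c3∈{3}] r1c3 has the single candidate 3. So r1c3=3.
Step 2. [r6c5∈{4}] r6c5's peers cover all but 4. So r6c5=4.
Step 3. [r2c6∈{1,3,4}] across row 2, 4 lands solely at r2c6, so r2c6=4.
Step 4. [r4c4∈{5}] r4c4 is down to just 5 ⇒ r4c4=5.
Step 5. [r1c5∈{5}] r1c5 has the single candidate 5, so r1c5=5.
Step 6. [r1c6∈{1}] only 1 remains possible at r1c6, so r1c6=1.
Step 7. [r3c3∈{5}] r3c3 has the single candidate 5, so r3c3=5.
Step 8. [r6c1∈{2}] r6c1's peers cover all but 2. So r6c1=2.
Step 9. [r2c3∈{2}] only 2 remains possible at r2c3. So r2c3=2.
Step 10. [r3c6∈{2}] r3c6 is down to just 2, so r3c6=2.
Step 11. [r2c5∈{3}] r2c5 has the single candidate 3, so r2c5=3.
Step 12. [r3c4∈{4}] only 4 remains possible at r3c4 ⇒ r3c4=4.
Step 13. [r5c6∈{6}] r5c6's peers cover all but 6, so r5c6=6.
Step 14. [r2c2∈{1}] nothing but 1 survives at r2c2, so r2c2=1.
Step 15. [r4c6∈{3}] nothing but 3 survives at r4c6 ⇒ r4c6=3.
Step 16. [r6c4∈{1}] only 1 remains possible at r6c4 ⇒ r6c4=1.

Answer: 6 4 3 2 5 1 / 5 1 2 6 3 4 / 3 6 5 4 1 2 / 1 2 4 5 6 3 / 4 5 1 3 2 6 / 2 3 6 1 4 5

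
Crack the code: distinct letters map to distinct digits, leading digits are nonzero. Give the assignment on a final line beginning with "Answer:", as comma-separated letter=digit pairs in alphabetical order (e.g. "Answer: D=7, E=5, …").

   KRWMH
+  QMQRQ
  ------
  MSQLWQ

Step 1. [col 1: H + Q ≡ Q (mod 10)] column 1 reads H+Q+carry(0)=Q with nothing yet; with all letters distinct, none taken yet, the only value for H is 0 ⇒ H=0.
Step 2. [col 1: H + Q ≡ Q (mod 10)] no forcing yet in column 1 (carry-in 0); Q=8 is free and consistent — try it, so Q=8.
Step 3. [col 2: M + R ≡ W (mod 10)] no forcing yet in column 2 (carry-in 0); M=1 is free and consistent — try it. So M=1.
Step 4. [col 2: M + R ≡ W (mod 10)] several values work for W in column 2 (M + R ≡ W (mod 10), carry-in 0); try W=7. So W=7.
Step 5. [col 2: M + R ≡ W (mod 10)] in column 2 we have M+R≡W with carry-in 0; given M=1, W=7 and digits 0,1,7,8 already taken and all letters distinct, that pins R to 6. So R=6.
Step 6. [col 3: W + Q ≡ L (mod 10)] column 3 reads W+Q+carry(0)=L with W=7, Q=8; with digits 0,1,6,7,8 already taken and all letters distinct, the only value for L is 5, so L=5.
Step 7. [col 5: K + Q ≡ S (mod 10)] from column 5 (Q=8, carry-in 0, digits 0,1,5,6,7,8 already taken and all letters distinct): K must equal 4, so K=4.
Step 8. [col 5: K + Q ≡ S (mod 10)] column 5: given K=4, Q=8, carry-in 0, and digits 0,1,4,5,6,7,8 already taken and all letters distinct, K+Q≡S (mod 10) forces S=2 ⇒ S=2.

Answer: H=0, K=4, L=5, M=1, Q=8, R=6, S=2, W=7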